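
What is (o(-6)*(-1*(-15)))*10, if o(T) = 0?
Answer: 0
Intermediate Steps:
(o(-6)*(-1*(-15)))*10 = (0*(-1*(-15)))*10 = (0*15)*10 = 0*10 = 0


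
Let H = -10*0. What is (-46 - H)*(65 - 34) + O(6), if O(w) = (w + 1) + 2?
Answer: -1417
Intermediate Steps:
O(w) = 3 + w (O(w) = (1 + w) + 2 = 3 + w)
H = 0
(-46 - H)*(65 - 34) + O(6) = (-46 - 1*0)*(65 - 34) + (3 + 6) = (-46 + 0)*31 + 9 = -46*31 + 9 = -1426 + 9 = -1417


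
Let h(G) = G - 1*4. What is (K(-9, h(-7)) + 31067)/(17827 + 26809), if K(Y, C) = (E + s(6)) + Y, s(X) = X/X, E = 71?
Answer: 15565/22318 ≈ 0.69742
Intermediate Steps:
s(X) = 1
h(G) = -4 + G (h(G) = G - 4 = -4 + G)
K(Y, C) = 72 + Y (K(Y, C) = (71 + 1) + Y = 72 + Y)
(K(-9, h(-7)) + 31067)/(17827 + 26809) = ((72 - 9) + 31067)/(17827 + 26809) = (63 + 31067)/44636 = 31130*(1/44636) = 15565/22318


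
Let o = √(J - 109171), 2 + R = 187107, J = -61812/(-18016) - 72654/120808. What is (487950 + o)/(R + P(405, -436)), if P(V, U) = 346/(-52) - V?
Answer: 4228900/1618009 + 13*I*√126253730544931680958/82536545104602 ≈ 2.6136 + 0.0017698*I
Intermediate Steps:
J = 192451551/68014904 (J = -61812*(-1/18016) - 72654*1/120808 = 15453/4504 - 36327/60404 = 192451551/68014904 ≈ 2.8295)
P(V, U) = -173/26 - V (P(V, U) = 346*(-1/52) - V = -173/26 - V)
R = 187105 (R = -2 + 187107 = 187105)
o = I*√126253730544931680958/34007452 (o = √(192451551/68014904 - 109171) = √(-7425062633033/68014904) = I*√126253730544931680958/34007452 ≈ 330.41*I)
(487950 + o)/(R + P(405, -436)) = (487950 + I*√126253730544931680958/34007452)/(187105 + (-173/26 - 1*405)) = (487950 + I*√126253730544931680958/34007452)/(187105 + (-173/26 - 405)) = (487950 + I*√126253730544931680958/34007452)/(187105 - 10703/26) = (487950 + I*√126253730544931680958/34007452)/(4854027/26) = (487950 + I*√126253730544931680958/34007452)*(26/4854027) = 4228900/1618009 + 13*I*√126253730544931680958/82536545104602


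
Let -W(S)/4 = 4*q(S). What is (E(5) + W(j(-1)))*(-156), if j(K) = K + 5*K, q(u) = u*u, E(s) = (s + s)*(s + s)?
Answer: 74256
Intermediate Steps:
E(s) = 4*s² (E(s) = (2*s)*(2*s) = 4*s²)
q(u) = u²
j(K) = 6*K
W(S) = -16*S²
(E(5) + W(j(-1)))*(-156) = (4*5² - 16*(6*(-1))²)*(-156) = (4*25 - 16*(-6)²)*(-156) = (100 - 16*36)*(-156) = (100 - 576)*(-156) = -476*(-156) = 74256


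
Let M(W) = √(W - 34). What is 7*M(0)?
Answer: 7*I*√34 ≈ 40.817*I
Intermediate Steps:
M(W) = √(-34 + W)
7*M(0) = 7*√(-34 + 0) = 7*√(-34) = 7*(I*√34) = 7*I*√34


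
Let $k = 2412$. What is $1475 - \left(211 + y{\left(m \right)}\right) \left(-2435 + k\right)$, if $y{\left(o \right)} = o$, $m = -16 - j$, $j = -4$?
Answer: $6052$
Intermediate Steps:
$m = -12$ ($m = -16 - -4 = -16 + 4 = -12$)
$1475 - \left(211 + y{\left(m \right)}\right) \left(-2435 + k\right) = 1475 - \left(211 - 12\right) \left(-2435 + 2412\right) = 1475 - 199 \left(-23\right) = 1475 - -4577 = 1475 + 4577 = 6052$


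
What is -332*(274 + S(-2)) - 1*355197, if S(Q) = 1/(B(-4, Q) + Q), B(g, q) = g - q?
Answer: -446082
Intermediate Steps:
S(Q) = -¼ (S(Q) = 1/((-4 - Q) + Q) = 1/(-4) = -¼)
-332*(274 + S(-2)) - 1*355197 = -332*(274 - ¼) - 1*355197 = -332*1095/4 - 355197 = -90885 - 355197 = -446082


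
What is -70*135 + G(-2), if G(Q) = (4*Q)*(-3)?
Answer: -9426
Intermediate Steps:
G(Q) = -12*Q
-70*135 + G(-2) = -70*135 - 12*(-2) = -9450 + 24 = -9426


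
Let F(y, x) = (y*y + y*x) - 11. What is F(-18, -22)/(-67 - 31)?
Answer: -709/98 ≈ -7.2347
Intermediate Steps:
F(y, x) = -11 + y**2 + x*y (F(y, x) = (y**2 + x*y) - 11 = -11 + y**2 + x*y)
F(-18, -22)/(-67 - 31) = (-11 + (-18)**2 - 22*(-18))/(-67 - 31) = (-11 + 324 + 396)/(-98) = 709*(-1/98) = -709/98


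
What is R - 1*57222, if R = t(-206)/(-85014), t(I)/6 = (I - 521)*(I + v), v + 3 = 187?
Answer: -810794512/14169 ≈ -57223.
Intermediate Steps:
v = 184 (v = -3 + 187 = 184)
t(I) = 6*(-521 + I)*(184 + I) (t(I) = 6*((I - 521)*(I + 184)) = 6*((-521 + I)*(184 + I)) = 6*(-521 + I)*(184 + I))
R = -15994/14169 (R = (-575184 - 2022*(-206) + 6*(-206)²)/(-85014) = (-575184 + 416532 + 6*42436)*(-1/85014) = (-575184 + 416532 + 254616)*(-1/85014) = 95964*(-1/85014) = -15994/14169 ≈ -1.1288)
R - 1*57222 = -15994/14169 - 1*57222 = -15994/14169 - 57222 = -810794512/14169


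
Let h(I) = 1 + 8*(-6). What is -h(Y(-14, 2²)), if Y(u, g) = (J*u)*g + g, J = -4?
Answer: 47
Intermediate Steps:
Y(u, g) = g - 4*g*u (Y(u, g) = (-4*u)*g + g = -4*g*u + g = g - 4*g*u)
h(I) = -47 (h(I) = 1 - 48 = -47)
-h(Y(-14, 2²)) = -1*(-47) = 47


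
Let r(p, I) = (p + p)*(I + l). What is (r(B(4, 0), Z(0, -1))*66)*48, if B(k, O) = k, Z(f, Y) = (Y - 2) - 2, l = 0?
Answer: -126720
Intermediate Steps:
Z(f, Y) = -4 + Y (Z(f, Y) = (-2 + Y) - 2 = -4 + Y)
r(p, I) = 2*I*p (r(p, I) = (p + p)*(I + 0) = (2*p)*I = 2*I*p)
(r(B(4, 0), Z(0, -1))*66)*48 = ((2*(-4 - 1)*4)*66)*48 = ((2*(-5)*4)*66)*48 = -40*66*48 = -2640*48 = -126720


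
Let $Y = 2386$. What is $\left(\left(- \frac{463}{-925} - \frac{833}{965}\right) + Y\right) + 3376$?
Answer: $\frac{1028596304}{178525} \approx 5761.6$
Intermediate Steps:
$\left(\left(- \frac{463}{-925} - \frac{833}{965}\right) + Y\right) + 3376 = \left(\left(- \frac{463}{-925} - \frac{833}{965}\right) + 2386\right) + 3376 = \left(\left(\left(-463\right) \left(- \frac{1}{925}\right) - \frac{833}{965}\right) + 2386\right) + 3376 = \left(\left(\frac{463}{925} - \frac{833}{965}\right) + 2386\right) + 3376 = \left(- \frac{64746}{178525} + 2386\right) + 3376 = \frac{425895904}{178525} + 3376 = \frac{1028596304}{178525}$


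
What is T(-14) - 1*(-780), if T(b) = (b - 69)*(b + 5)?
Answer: 1527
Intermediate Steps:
T(b) = (-69 + b)*(5 + b)
T(-14) - 1*(-780) = (-345 + (-14)² - 64*(-14)) - 1*(-780) = (-345 + 196 + 896) + 780 = 747 + 780 = 1527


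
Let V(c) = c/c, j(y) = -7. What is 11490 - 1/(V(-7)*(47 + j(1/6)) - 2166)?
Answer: 24427741/2126 ≈ 11490.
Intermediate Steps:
V(c) = 1
11490 - 1/(V(-7)*(47 + j(1/6)) - 2166) = 11490 - 1/(1*(47 - 7) - 2166) = 11490 - 1/(1*40 - 2166) = 11490 - 1/(40 - 2166) = 11490 - 1/(-2126) = 11490 - 1*(-1/2126) = 11490 + 1/2126 = 24427741/2126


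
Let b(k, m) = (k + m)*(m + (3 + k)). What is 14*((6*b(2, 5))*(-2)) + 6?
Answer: -11754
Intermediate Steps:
b(k, m) = (k + m)*(3 + k + m)
14*((6*b(2, 5))*(-2)) + 6 = 14*((6*(2² + 5² + 3*2 + 3*5 + 2*2*5))*(-2)) + 6 = 14*((6*(4 + 25 + 6 + 15 + 20))*(-2)) + 6 = 14*((6*70)*(-2)) + 6 = 14*(420*(-2)) + 6 = 14*(-840) + 6 = -11760 + 6 = -11754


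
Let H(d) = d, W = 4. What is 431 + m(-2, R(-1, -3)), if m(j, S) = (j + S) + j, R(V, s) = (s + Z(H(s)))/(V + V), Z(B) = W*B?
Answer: 869/2 ≈ 434.50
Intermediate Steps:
Z(B) = 4*B
R(V, s) = 5*s/(2*V) (R(V, s) = (s + 4*s)/(V + V) = (5*s)/((2*V)) = (5*s)*(1/(2*V)) = 5*s/(2*V))
m(j, S) = S + 2*j (m(j, S) = (S + j) + j = S + 2*j)
431 + m(-2, R(-1, -3)) = 431 + ((5/2)*(-3)/(-1) + 2*(-2)) = 431 + ((5/2)*(-3)*(-1) - 4) = 431 + (15/2 - 4) = 431 + 7/2 = 869/2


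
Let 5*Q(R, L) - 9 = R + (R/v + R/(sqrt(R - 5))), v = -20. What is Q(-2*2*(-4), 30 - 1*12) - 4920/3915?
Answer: 23381/6525 + 16*sqrt(11)/55 ≈ 4.5481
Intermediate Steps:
Q(R, L) = 9/5 + 19*R/100 + R/(5*sqrt(-5 + R)) (Q(R, L) = 9/5 + (R + (R/(-20) + R/(sqrt(R - 5))))/5 = 9/5 + (R + (R*(-1/20) + R/(sqrt(-5 + R))))/5 = 9/5 + (R + (-R/20 + R/sqrt(-5 + R)))/5 = 9/5 + (19*R/20 + R/sqrt(-5 + R))/5 = 9/5 + (19*R/100 + R/(5*sqrt(-5 + R))) = 9/5 + 19*R/100 + R/(5*sqrt(-5 + R)))
Q(-2*2*(-4), 30 - 1*12) - 4920/3915 = (9/5 + 19*(-2*2*(-4))/100 + (-2*2*(-4))/(5*sqrt(-5 - 2*2*(-4)))) - 4920/3915 = (9/5 + 19*(-4*(-4))/100 + (-4*(-4))/(5*sqrt(-5 - 4*(-4)))) - 4920/3915 = (9/5 + (19/100)*16 + (1/5)*16/sqrt(-5 + 16)) - 1*328/261 = (9/5 + 76/25 + (1/5)*16/sqrt(11)) - 328/261 = (9/5 + 76/25 + (1/5)*16*(sqrt(11)/11)) - 328/261 = (9/5 + 76/25 + 16*sqrt(11)/55) - 328/261 = (121/25 + 16*sqrt(11)/55) - 328/261 = 23381/6525 + 16*sqrt(11)/55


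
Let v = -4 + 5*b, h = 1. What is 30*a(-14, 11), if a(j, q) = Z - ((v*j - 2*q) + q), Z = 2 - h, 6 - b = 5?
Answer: 780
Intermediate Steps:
b = 1 (b = 6 - 1*5 = 6 - 5 = 1)
v = 1 (v = -4 + 5*1 = -4 + 5 = 1)
Z = 1 (Z = 2 - 1*1 = 2 - 1 = 1)
a(j, q) = 1 + q - j (a(j, q) = 1 - ((1*j - 2*q) + q) = 1 - ((j - 2*q) + q) = 1 - (j - q) = 1 + (q - j) = 1 + q - j)
30*a(-14, 11) = 30*(1 + 11 - 1*(-14)) = 30*(1 + 11 + 14) = 30*26 = 780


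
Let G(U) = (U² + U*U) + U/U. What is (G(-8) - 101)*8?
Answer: 224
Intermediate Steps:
G(U) = 1 + 2*U² (G(U) = (U² + U²) + 1 = 2*U² + 1 = 1 + 2*U²)
(G(-8) - 101)*8 = ((1 + 2*(-8)²) - 101)*8 = ((1 + 2*64) - 101)*8 = ((1 + 128) - 101)*8 = (129 - 101)*8 = 28*8 = 224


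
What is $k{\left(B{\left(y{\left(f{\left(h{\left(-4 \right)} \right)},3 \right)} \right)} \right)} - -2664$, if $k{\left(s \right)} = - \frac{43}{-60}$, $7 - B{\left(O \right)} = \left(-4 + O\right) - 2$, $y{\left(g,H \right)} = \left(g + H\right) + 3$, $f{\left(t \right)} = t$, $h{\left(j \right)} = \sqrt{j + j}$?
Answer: $\frac{159883}{60} \approx 2664.7$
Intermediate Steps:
$h{\left(j \right)} = \sqrt{2} \sqrt{j}$ ($h{\left(j \right)} = \sqrt{2 j} = \sqrt{2} \sqrt{j}$)
$y{\left(g,H \right)} = 3 + H + g$ ($y{\left(g,H \right)} = \left(H + g\right) + 3 = 3 + H + g$)
$B{\left(O \right)} = 13 - O$ ($B{\left(O \right)} = 7 - \left(\left(-4 + O\right) - 2\right) = 7 - \left(-6 + O\right) = 13 - O$)
$k{\left(s \right)} = \frac{43}{60}$ ($k{\left(s \right)} = \left(-43\right) \left(- \frac{1}{60}\right) = \frac{43}{60}$)
$k{\left(B{\left(y{\left(f{\left(h{\left(-4 \right)} \right)},3 \right)} \right)} \right)} - -2664 = \frac{43}{60} - -2664 = \frac{43}{60} + 2664 = \frac{159883}{60}$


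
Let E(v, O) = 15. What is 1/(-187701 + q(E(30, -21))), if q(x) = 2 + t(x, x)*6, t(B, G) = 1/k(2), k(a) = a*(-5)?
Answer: -5/938498 ≈ -5.3277e-6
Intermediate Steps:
k(a) = -5*a
t(B, G) = -⅒ (t(B, G) = 1/(-5*2) = 1/(-10) = -⅒)
q(x) = 7/5 (q(x) = 2 - ⅒*6 = 2 - ⅗ = 7/5)
1/(-187701 + q(E(30, -21))) = 1/(-187701 + 7/5) = 1/(-938498/5) = -5/938498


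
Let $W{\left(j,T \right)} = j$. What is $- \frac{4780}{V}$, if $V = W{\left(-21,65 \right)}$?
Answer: $\frac{4780}{21} \approx 227.62$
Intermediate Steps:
$V = -21$
$- \frac{4780}{V} = - \frac{4780}{-21} = \left(-4780\right) \left(- \frac{1}{21}\right) = \frac{4780}{21}$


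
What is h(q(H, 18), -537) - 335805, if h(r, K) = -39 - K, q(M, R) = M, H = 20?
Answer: -335307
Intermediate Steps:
h(q(H, 18), -537) - 335805 = (-39 - 1*(-537)) - 335805 = (-39 + 537) - 335805 = 498 - 335805 = -335307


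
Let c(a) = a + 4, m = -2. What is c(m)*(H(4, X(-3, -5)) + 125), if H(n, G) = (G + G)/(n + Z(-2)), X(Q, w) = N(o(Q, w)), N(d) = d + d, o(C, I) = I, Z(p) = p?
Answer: 230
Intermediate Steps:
N(d) = 2*d
X(Q, w) = 2*w
H(n, G) = 2*G/(-2 + n) (H(n, G) = (G + G)/(n - 2) = (2*G)/(-2 + n) = 2*G/(-2 + n))
c(a) = 4 + a
c(m)*(H(4, X(-3, -5)) + 125) = (4 - 2)*(2*(2*(-5))/(-2 + 4) + 125) = 2*(2*(-10)/2 + 125) = 2*(2*(-10)*(½) + 125) = 2*(-10 + 125) = 2*115 = 230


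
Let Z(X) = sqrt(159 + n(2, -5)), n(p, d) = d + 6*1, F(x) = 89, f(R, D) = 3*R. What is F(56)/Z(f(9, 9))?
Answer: 89*sqrt(10)/40 ≈ 7.0361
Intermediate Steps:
n(p, d) = 6 + d (n(p, d) = d + 6 = 6 + d)
Z(X) = 4*sqrt(10) (Z(X) = sqrt(159 + (6 - 5)) = sqrt(159 + 1) = sqrt(160) = 4*sqrt(10))
F(56)/Z(f(9, 9)) = 89/((4*sqrt(10))) = 89*(sqrt(10)/40) = 89*sqrt(10)/40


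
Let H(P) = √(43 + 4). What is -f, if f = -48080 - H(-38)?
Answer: 48080 + √47 ≈ 48087.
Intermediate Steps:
H(P) = √47
f = -48080 - √47 ≈ -48087.
-f = -(-48080 - √47) = 48080 + √47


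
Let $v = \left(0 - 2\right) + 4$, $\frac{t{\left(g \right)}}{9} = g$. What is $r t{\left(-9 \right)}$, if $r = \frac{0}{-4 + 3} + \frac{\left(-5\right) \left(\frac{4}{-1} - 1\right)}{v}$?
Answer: $- \frac{2025}{2} \approx -1012.5$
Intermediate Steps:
$t{\left(g \right)} = 9 g$
$v = 2$ ($v = -2 + 4 = 2$)
$r = \frac{25}{2}$ ($r = \frac{0}{-4 + 3} + \frac{\left(-5\right) \left(\frac{4}{-1} - 1\right)}{2} = \frac{0}{-1} + - 5 \left(4 \left(-1\right) - 1\right) \frac{1}{2} = 0 \left(-1\right) + - 5 \left(-4 - 1\right) \frac{1}{2} = 0 + \left(-5\right) \left(-5\right) \frac{1}{2} = 0 + 25 \cdot \frac{1}{2} = 0 + \frac{25}{2} = \frac{25}{2} \approx 12.5$)
$r t{\left(-9 \right)} = \frac{25 \cdot 9 \left(-9\right)}{2} = \frac{25}{2} \left(-81\right) = - \frac{2025}{2}$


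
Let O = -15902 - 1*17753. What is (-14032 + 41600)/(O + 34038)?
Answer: 27568/383 ≈ 71.979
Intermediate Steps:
O = -33655 (O = -15902 - 17753 = -33655)
(-14032 + 41600)/(O + 34038) = (-14032 + 41600)/(-33655 + 34038) = 27568/383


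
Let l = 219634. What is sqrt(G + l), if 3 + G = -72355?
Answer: 6*sqrt(4091) ≈ 383.77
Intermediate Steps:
G = -72358 (G = -3 - 72355 = -72358)
sqrt(G + l) = sqrt(-72358 + 219634) = sqrt(147276) = 6*sqrt(4091)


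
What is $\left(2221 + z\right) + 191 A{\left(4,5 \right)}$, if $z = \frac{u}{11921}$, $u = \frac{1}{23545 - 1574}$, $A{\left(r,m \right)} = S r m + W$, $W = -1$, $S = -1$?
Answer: $- \frac{468830160889}{261916291} \approx -1790.0$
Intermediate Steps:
$A{\left(r,m \right)} = -1 - m r$ ($A{\left(r,m \right)} = - r m - 1 = - m r - 1 = -1 - m r$)
$u = \frac{1}{21971} \approx 4.5515 \cdot 10^{-5}$
$z = \frac{1}{261916291}$ ($z = \frac{1}{21971 \cdot 11921} = \frac{1}{21971} \cdot \frac{1}{11921} = \frac{1}{261916291} \approx 3.818 \cdot 10^{-9}$)
$\left(2221 + z\right) + 191 A{\left(4,5 \right)} = \left(2221 + \frac{1}{261916291}\right) + 191 \left(-1 - 5 \cdot 4\right) = \frac{581716082312}{261916291} + 191 \left(-1 - 20\right) = \frac{581716082312}{261916291} + 191 \left(-21\right) = \frac{581716082312}{261916291} - 4011 = - \frac{468830160889}{261916291}$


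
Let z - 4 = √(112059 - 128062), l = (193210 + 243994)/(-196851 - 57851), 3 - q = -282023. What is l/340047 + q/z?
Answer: 48852907412682250/693708009136443 - 282026*I*√16003/16019 ≈ 70.423 - 2227.2*I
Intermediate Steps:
q = 282026 (q = 3 - 1*(-282023) = 3 + 282023 = 282026)
l = -218602/127351 (l = 437204/(-254702) = 437204*(-1/254702) = -218602/127351 ≈ -1.7165)
z = 4 + I*√16003 (z = 4 + √(112059 - 128062) = 4 + √(-16003) = 4 + I*√16003 ≈ 4.0 + 126.5*I)
l/340047 + q/z = -218602/127351/340047 + 282026/(4 + I*√16003) = -218602/127351*1/340047 + 282026/(4 + I*√16003) = -218602/43305325497 + 282026/(4 + I*√16003)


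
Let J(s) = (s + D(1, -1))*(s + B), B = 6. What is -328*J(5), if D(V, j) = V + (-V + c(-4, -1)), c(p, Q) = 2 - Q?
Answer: -28864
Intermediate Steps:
D(V, j) = 3 (D(V, j) = V + (-V + (2 - 1*(-1))) = V + (-V + (2 + 1)) = V + (-V + 3) = V + (3 - V) = 3)
J(s) = (3 + s)*(6 + s) (J(s) = (s + 3)*(s + 6) = (3 + s)*(6 + s))
-328*J(5) = -328*(18 + 5² + 9*5) = -328*(18 + 25 + 45) = -328*88 = -28864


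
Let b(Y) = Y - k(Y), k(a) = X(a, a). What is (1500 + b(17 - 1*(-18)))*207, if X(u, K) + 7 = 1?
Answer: 318987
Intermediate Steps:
X(u, K) = -6 (X(u, K) = -7 + 1 = -6)
k(a) = -6
b(Y) = 6 + Y (b(Y) = Y - 1*(-6) = Y + 6 = 6 + Y)
(1500 + b(17 - 1*(-18)))*207 = (1500 + (6 + (17 - 1*(-18))))*207 = (1500 + (6 + (17 + 18)))*207 = (1500 + (6 + 35))*207 = (1500 + 41)*207 = 1541*207 = 318987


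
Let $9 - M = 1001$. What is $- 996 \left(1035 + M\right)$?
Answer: $-42828$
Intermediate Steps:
$M = -992$ ($M = 9 - 1001 = -992$)
$- 996 \left(1035 + M\right) = - 996 \left(1035 - 992\right) = \left(-996\right) 43 = -42828$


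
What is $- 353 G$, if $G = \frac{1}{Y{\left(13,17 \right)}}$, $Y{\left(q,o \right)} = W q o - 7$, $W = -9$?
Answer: $\frac{353}{1996} \approx 0.17685$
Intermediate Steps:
$Y{\left(q,o \right)} = -7 - 9 o q$ ($Y{\left(q,o \right)} = - 9 q o - 7 = - 9 o q - 7 = -7 - 9 o q$)
$G = - \frac{1}{1996}$ ($G = \frac{1}{-7 - 153 \cdot 13} = \frac{1}{-7 - 1989} = \frac{1}{-1996} = - \frac{1}{1996} \approx -0.000501$)
$- 353 G = \left(-353\right) \left(- \frac{1}{1996}\right) = \frac{353}{1996}$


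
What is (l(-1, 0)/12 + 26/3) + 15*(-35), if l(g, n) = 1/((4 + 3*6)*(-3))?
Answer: -408937/792 ≈ -516.33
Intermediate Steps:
l(g, n) = -1/66 (l(g, n) = -⅓/(4 + 18) = -⅓/22 = (1/22)*(-⅓) = -1/66)
(l(-1, 0)/12 + 26/3) + 15*(-35) = (-1/66/12 + 26/3) + 15*(-35) = (-1/66*1/12 + 26*(⅓)) - 525 = (-1/792 + 26/3) - 525 = 6863/792 - 525 = -408937/792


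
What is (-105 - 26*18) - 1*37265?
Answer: -37838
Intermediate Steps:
(-105 - 26*18) - 1*37265 = (-105 - 468) - 37265 = -573 - 37265 = -37838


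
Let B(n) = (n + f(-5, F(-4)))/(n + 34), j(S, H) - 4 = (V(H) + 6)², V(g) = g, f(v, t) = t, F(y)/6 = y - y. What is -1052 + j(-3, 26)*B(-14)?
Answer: -8858/5 ≈ -1771.6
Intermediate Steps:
F(y) = 0 (F(y) = 6*(y - y) = 6*0 = 0)
j(S, H) = 4 + (6 + H)² (j(S, H) = 4 + (H + 6)² = 4 + (6 + H)²)
B(n) = n/(34 + n) (B(n) = (n + 0)/(n + 34) = n/(34 + n))
-1052 + j(-3, 26)*B(-14) = -1052 + (4 + (6 + 26)²)*(-14/(34 - 14)) = -1052 + (4 + 32²)*(-14/20) = -1052 + (4 + 1024)*(-14*1/20) = -1052 + 1028*(-7/10) = -1052 - 3598/5 = -8858/5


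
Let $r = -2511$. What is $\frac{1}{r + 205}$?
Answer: $- \frac{1}{2306} \approx -0.00043365$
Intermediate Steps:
$\frac{1}{r + 205} = \frac{1}{-2511 + 205} = \frac{1}{-2306} = - \frac{1}{2306}$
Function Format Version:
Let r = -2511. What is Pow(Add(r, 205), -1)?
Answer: Rational(-1, 2306) ≈ -0.00043365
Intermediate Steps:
Pow(Add(r, 205), -1) = Pow(Add(-2511, 205), -1) = Pow(-2306, -1) = Rational(-1, 2306)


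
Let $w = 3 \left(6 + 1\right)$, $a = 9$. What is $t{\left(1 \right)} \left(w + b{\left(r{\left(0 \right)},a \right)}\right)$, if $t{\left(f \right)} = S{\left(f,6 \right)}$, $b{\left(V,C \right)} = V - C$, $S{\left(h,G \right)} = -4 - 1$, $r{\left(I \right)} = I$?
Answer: $-60$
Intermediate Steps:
$S{\left(h,G \right)} = -5$
$t{\left(f \right)} = -5$
$w = 21$ ($w = 3 \cdot 7 = 21$)
$t{\left(1 \right)} \left(w + b{\left(r{\left(0 \right)},a \right)}\right) = - 5 \left(21 + \left(0 - 9\right)\right) = - 5 \left(21 - 9\right) = \left(-5\right) 12 = -60$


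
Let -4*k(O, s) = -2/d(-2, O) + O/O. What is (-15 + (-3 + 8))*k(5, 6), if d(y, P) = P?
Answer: 3/2 ≈ 1.5000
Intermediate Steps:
k(O, s) = -¼ + 1/(2*O) (k(O, s) = -(-2/O + O/O)/4 = -(-2/O + 1)/4 = -(1 - 2/O)/4 = -¼ + 1/(2*O))
(-15 + (-3 + 8))*k(5, 6) = (-15 + (-3 + 8))*((¼)*(2 - 1*5)/5) = (-15 + 5)*((¼)*(⅕)*(2 - 5)) = -5*(-3)/(2*5) = -10*(-3/20) = 3/2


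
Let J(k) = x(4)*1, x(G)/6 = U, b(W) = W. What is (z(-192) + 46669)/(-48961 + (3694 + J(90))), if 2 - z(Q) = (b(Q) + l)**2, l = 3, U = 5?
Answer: -3650/15079 ≈ -0.24206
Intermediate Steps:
x(G) = 30 (x(G) = 6*5 = 30)
J(k) = 30 (J(k) = 30*1 = 30)
z(Q) = 2 - (3 + Q)**2 (z(Q) = 2 - (Q + 3)**2 = 2 - (3 + Q)**2)
(z(-192) + 46669)/(-48961 + (3694 + J(90))) = ((2 - (3 - 192)**2) + 46669)/(-48961 + (3694 + 30)) = ((2 - 1*(-189)**2) + 46669)/(-48961 + 3724) = ((2 - 1*35721) + 46669)/(-45237) = ((2 - 35721) + 46669)*(-1/45237) = (-35719 + 46669)*(-1/45237) = 10950*(-1/45237) = -3650/15079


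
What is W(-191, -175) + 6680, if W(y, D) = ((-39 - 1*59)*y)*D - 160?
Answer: -3269130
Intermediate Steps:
W(y, D) = -160 - 98*D*y (W(y, D) = ((-39 - 59)*y)*D - 160 = (-98*y)*D - 160 = -98*D*y - 160 = -160 - 98*D*y)
W(-191, -175) + 6680 = (-160 - 98*(-175)*(-191)) + 6680 = (-160 - 3275650) + 6680 = -3275810 + 6680 = -3269130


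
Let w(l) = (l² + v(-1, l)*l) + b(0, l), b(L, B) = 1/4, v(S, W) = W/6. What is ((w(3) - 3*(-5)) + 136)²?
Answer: 418609/16 ≈ 26163.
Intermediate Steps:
v(S, W) = W/6 (v(S, W) = W*(⅙) = W/6)
b(L, B) = ¼
w(l) = ¼ + 7*l²/6 (w(l) = (l² + (l/6)*l) + ¼ = (l² + l²/6) + ¼ = 7*l²/6 + ¼ = ¼ + 7*l²/6)
((w(3) - 3*(-5)) + 136)² = (((¼ + (7/6)*3²) - 3*(-5)) + 136)² = (((¼ + (7/6)*9) + 15) + 136)² = (((¼ + 21/2) + 15) + 136)² = ((43/4 + 15) + 136)² = (103/4 + 136)² = (647/4)² = 418609/16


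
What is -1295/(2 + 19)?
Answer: -185/3 ≈ -61.667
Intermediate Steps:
-1295/(2 + 19) = -1295/21 = (1/21)*(-1295) = -185/3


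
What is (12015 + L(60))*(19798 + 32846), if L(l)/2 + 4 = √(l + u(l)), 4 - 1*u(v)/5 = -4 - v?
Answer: 634202268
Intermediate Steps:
u(v) = 40 + 5*v (u(v) = 20 - 5*(-4 - v) = 20 + (20 + 5*v) = 40 + 5*v)
L(l) = -8 + 2*√(40 + 6*l) (L(l) = -8 + 2*√(l + (40 + 5*l)) = -8 + 2*√(40 + 6*l))
(12015 + L(60))*(19798 + 32846) = (12015 + (-8 + 2*√(40 + 6*60)))*(19798 + 32846) = (12015 + (-8 + 2*√(40 + 360)))*52644 = (12015 + (-8 + 2*√400))*52644 = (12015 + (-8 + 2*20))*52644 = (12015 + (-8 + 40))*52644 = (12015 + 32)*52644 = 12047*52644 = 634202268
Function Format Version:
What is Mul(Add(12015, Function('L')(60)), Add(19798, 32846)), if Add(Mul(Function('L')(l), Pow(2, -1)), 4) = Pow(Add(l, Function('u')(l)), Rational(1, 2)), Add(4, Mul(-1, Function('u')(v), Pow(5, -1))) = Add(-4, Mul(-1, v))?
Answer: 634202268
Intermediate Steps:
Function('u')(v) = Add(40, Mul(5, v)) (Function('u')(v) = Add(20, Mul(-5, Add(-4, Mul(-1, v)))) = Add(20, Add(20, Mul(5, v))) = Add(40, Mul(5, v)))
Function('L')(l) = Add(-8, Mul(2, Pow(Add(40, Mul(6, l)), Rational(1, 2)))) (Function('L')(l) = Add(-8, Mul(2, Pow(Add(l, Add(40, Mul(5, l))), Rational(1, 2)))) = Add(-8, Mul(2, Pow(Add(40, Mul(6, l)), Rational(1, 2)))))
Mul(Add(12015, Function('L')(60)), Add(19798, 32846)) = Mul(Add(12015, Add(-8, Mul(2, Pow(Add(40, Mul(6, 60)), Rational(1, 2))))), Add(19798, 32846)) = Mul(Add(12015, Add(-8, Mul(2, Pow(Add(40, 360), Rational(1, 2))))), 52644) = Mul(Add(12015, Add(-8, Mul(2, Pow(400, Rational(1, 2))))), 52644) = Mul(Add(12015, Add(-8, Mul(2, 20))), 52644) = Mul(Add(12015, Add(-8, 40)), 52644) = Mul(Add(12015, 32), 52644) = Mul(12047, 52644) = 634202268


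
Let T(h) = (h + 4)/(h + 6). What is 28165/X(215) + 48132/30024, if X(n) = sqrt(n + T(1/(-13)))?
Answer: 1337/834 + 28165*sqrt(3542)/874 ≈ 1919.5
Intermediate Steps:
T(h) = (4 + h)/(6 + h)
X(n) = sqrt(51/77 + n) (X(n) = sqrt(n + (4 + 1/(-13))/(6 + 1/(-13))) = sqrt(n + (4 - 1/13)/(6 - 1/13)) = sqrt(n + (51/13)/(77/13)) = sqrt(n + (13/77)*(51/13)) = sqrt(n + 51/77) = sqrt(51/77 + n))
28165/X(215) + 48132/30024 = 28165/((sqrt(3927 + 5929*215)/77)) + 48132/30024 = 28165/((sqrt(3927 + 1274735)/77)) + 48132*(1/30024) = 28165/((sqrt(1278662)/77)) + 1337/834 = 28165/(((19*sqrt(3542))/77)) + 1337/834 = 28165/((19*sqrt(3542)/77)) + 1337/834 = 28165*(sqrt(3542)/874) + 1337/834 = 28165*sqrt(3542)/874 + 1337/834 = 1337/834 + 28165*sqrt(3542)/874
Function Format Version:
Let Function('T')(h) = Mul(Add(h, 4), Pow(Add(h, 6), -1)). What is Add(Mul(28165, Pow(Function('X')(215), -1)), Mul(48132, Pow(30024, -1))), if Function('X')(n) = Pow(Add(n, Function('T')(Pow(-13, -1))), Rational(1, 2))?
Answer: Add(Rational(1337, 834), Mul(Rational(28165, 874), Pow(3542, Rational(1, 2)))) ≈ 1919.5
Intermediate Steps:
Function('T')(h) = Mul(Pow(Add(6, h), -1), Add(4, h)) (Function('T')(h) = Mul(Add(4, h), Pow(Add(6, h), -1)) = Mul(Pow(Add(6, h), -1), Add(4, h)))
Function('X')(n) = Pow(Add(Rational(51, 77), n), Rational(1, 2)) (Function('X')(n) = Pow(Add(n, Mul(Pow(Add(6, Pow(-13, -1)), -1), Add(4, Pow(-13, -1)))), Rational(1, 2)) = Pow(Add(n, Mul(Pow(Add(6, Rational(-1, 13)), -1), Add(4, Rational(-1, 13)))), Rational(1, 2)) = Pow(Add(n, Mul(Pow(Rational(77, 13), -1), Rational(51, 13))), Rational(1, 2)) = Pow(Add(n, Mul(Rational(13, 77), Rational(51, 13))), Rational(1, 2)) = Pow(Add(n, Rational(51, 77)), Rational(1, 2)) = Pow(Add(Rational(51, 77), n), Rational(1, 2)))
Add(Mul(28165, Pow(Function('X')(215), -1)), Mul(48132, Pow(30024, -1))) = Add(Mul(28165, Pow(Mul(Rational(1, 77), Pow(Add(3927, Mul(5929, 215)), Rational(1, 2))), -1)), Mul(48132, Pow(30024, -1))) = Add(Mul(28165, Pow(Mul(Rational(1, 77), Pow(Add(3927, 1274735), Rational(1, 2))), -1)), Mul(48132, Rational(1, 30024))) = Add(Mul(28165, Pow(Mul(Rational(1, 77), Pow(1278662, Rational(1, 2))), -1)), Rational(1337, 834)) = Add(Mul(28165, Pow(Mul(Rational(1, 77), Mul(19, Pow(3542, Rational(1, 2)))), -1)), Rational(1337, 834)) = Add(Mul(28165, Pow(Mul(Rational(19, 77), Pow(3542, Rational(1, 2))), -1)), Rational(1337, 834)) = Add(Mul(28165, Mul(Rational(1, 874), Pow(3542, Rational(1, 2)))), Rational(1337, 834)) = Add(Mul(Rational(28165, 874), Pow(3542, Rational(1, 2))), Rational(1337, 834)) = Add(Rational(1337, 834), Mul(Rational(28165, 874), Pow(3542, Rational(1, 2))))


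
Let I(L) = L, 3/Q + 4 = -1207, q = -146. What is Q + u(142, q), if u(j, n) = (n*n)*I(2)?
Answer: 51627349/1211 ≈ 42632.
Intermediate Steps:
Q = -3/1211 (Q = 3/(-4 - 1207) = 3/(-1211) = 3*(-1/1211) = -3/1211 ≈ -0.0024773)
u(j, n) = 2*n**2 (u(j, n) = (n*n)*2 = n**2*2 = 2*n**2)
Q + u(142, q) = -3/1211 + 2*(-146)**2 = -3/1211 + 2*21316 = -3/1211 + 42632 = 51627349/1211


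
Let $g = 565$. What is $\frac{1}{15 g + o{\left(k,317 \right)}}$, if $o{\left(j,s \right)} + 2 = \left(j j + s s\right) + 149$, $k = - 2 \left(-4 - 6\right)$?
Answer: $\frac{1}{109511} \approx 9.1315 \cdot 10^{-6}$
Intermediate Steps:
$k = 20$ ($k = \left(-2\right) \left(-10\right) = 20$)
$o{\left(j,s \right)} = 147 + j^{2} + s^{2}$ ($o{\left(j,s \right)} = -2 + \left(\left(j j + s s\right) + 149\right) = -2 + \left(\left(j^{2} + s^{2}\right) + 149\right) = -2 + \left(149 + j^{2} + s^{2}\right) = 147 + j^{2} + s^{2}$)
$\frac{1}{15 g + o{\left(k,317 \right)}} = \frac{1}{15 \cdot 565 + \left(147 + 20^{2} + 317^{2}\right)} = \frac{1}{8475 + \left(147 + 400 + 100489\right)} = \frac{1}{8475 + 101036} = \frac{1}{109511}$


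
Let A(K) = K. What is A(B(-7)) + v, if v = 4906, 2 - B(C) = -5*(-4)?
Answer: 4888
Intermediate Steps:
B(C) = -18 (B(C) = 2 - (-5)*(-4) = 2 - 1*20 = 2 - 20 = -18)
A(B(-7)) + v = -18 + 4906 = 4888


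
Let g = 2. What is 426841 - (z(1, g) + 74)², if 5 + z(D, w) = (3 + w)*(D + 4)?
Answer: 418005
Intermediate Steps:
z(D, w) = -5 + (3 + w)*(4 + D) (z(D, w) = -5 + (3 + w)*(D + 4) = -5 + (3 + w)*(4 + D))
426841 - (z(1, g) + 74)² = 426841 - ((7 + 3*1 + 4*2 + 1*2) + 74)² = 426841 - ((7 + 3 + 8 + 2) + 74)² = 426841 - (20 + 74)² = 426841 - 1*94² = 426841 - 1*8836 = 426841 - 8836 = 418005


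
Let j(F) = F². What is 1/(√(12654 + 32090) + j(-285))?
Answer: 81225/6597455881 - 2*√11186/6597455881 ≈ 1.2280e-5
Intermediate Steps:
1/(√(12654 + 32090) + j(-285)) = 1/(√(12654 + 32090) + (-285)²) = 1/(√44744 + 81225) = 1/(2*√11186 + 81225) = 1/(81225 + 2*√11186)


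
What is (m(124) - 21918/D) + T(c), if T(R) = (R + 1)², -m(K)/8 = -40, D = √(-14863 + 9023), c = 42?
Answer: 2169 + 10959*I*√365/730 ≈ 2169.0 + 286.81*I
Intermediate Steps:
D = 4*I*√365 (D = √(-5840) = 4*I*√365 ≈ 76.42*I)
m(K) = 320 (m(K) = -8*(-40) = 320)
T(R) = (1 + R)²
(m(124) - 21918/D) + T(c) = (320 - 21918*(-I*√365/1460)) + (1 + 42)² = (320 - (-10959)*I*√365/730) + 43² = (320 + 10959*I*√365/730) + 1849 = 2169 + 10959*I*√365/730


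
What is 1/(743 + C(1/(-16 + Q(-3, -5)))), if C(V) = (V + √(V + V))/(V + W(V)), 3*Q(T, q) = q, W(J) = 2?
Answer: 3941089/2928114497 - 103*I*√318/5856228994 ≈ 0.0013459 - 3.1364e-7*I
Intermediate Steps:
Q(T, q) = q/3
C(V) = (V + √2*√V)/(2 + V) (C(V) = (V + √(V + V))/(V + 2) = (V + √(2*V))/(2 + V) = (V + √2*√V)/(2 + V))
1/(743 + C(1/(-16 + Q(-3, -5)))) = 1/(743 + (1/(-16 + (⅓)*(-5)) + √2*√(1/(-16 + (⅓)*(-5))))/(2 + 1/(-16 + (⅓)*(-5)))) = 1/(743 + (1/(-16 - 5/3) + √2*√(1/(-16 - 5/3)))/(2 + 1/(-16 - 5/3))) = 1/(743 + (1/(-53/3) + √2*√(1/(-53/3)))/(2 + 1/(-53/3))) = 1/(743 + (-3/53 + √2*√(-3/53))/(2 - 3/53)) = 1/(743 + (-3/53 + √2*(I*√159/53))/(103/53)) = 1/(743 + 53*(-3/53 + I*√318/53)/103) = 1/(743 + (-3/103 + I*√318/103)) = 1/(76526/103 + I*√318/103)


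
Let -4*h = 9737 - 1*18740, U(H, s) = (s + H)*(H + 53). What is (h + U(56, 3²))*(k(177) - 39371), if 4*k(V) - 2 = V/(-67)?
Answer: -394023581553/1072 ≈ -3.6756e+8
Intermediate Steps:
U(H, s) = (53 + H)*(H + s) (U(H, s) = (H + s)*(53 + H) = (53 + H)*(H + s))
k(V) = ½ - V/268 (k(V) = ½ + (V/(-67))/4 = ½ + (V*(-1/67))/4 = ½ + (-V/67)/4 = ½ - V/268)
h = 9003/4 (h = -(9737 - 1*18740)/4 = -(9737 - 18740)/4 = -¼*(-9003) = 9003/4 ≈ 2250.8)
(h + U(56, 3²))*(k(177) - 39371) = (9003/4 + (56² + 53*56 + 53*3² + 56*3²))*((½ - 1/268*177) - 39371) = (9003/4 + (3136 + 2968 + 53*9 + 56*9))*((½ - 177/268) - 39371) = (9003/4 + (3136 + 2968 + 477 + 504))*(-43/268 - 39371) = (9003/4 + 7085)*(-10551471/268) = (37343/4)*(-10551471/268) = -394023581553/1072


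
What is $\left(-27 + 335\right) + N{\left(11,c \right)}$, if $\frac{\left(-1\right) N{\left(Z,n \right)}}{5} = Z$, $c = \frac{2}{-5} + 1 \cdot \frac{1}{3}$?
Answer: $253$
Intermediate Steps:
$c = - \frac{1}{15}$ ($c = 2 \left(- \frac{1}{5}\right) + 1 \cdot \frac{1}{3} = - \frac{2}{5} + \frac{1}{3} = - \frac{1}{15} \approx -0.066667$)
$N{\left(Z,n \right)} = - 5 Z$
$\left(-27 + 335\right) + N{\left(11,c \right)} = \left(-27 + 335\right) - 55 = 308 - 55 = 253$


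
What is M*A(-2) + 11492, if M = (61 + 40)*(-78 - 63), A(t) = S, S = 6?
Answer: -73954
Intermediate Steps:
A(t) = 6
M = -14241 (M = 101*(-141) = -14241)
M*A(-2) + 11492 = -14241*6 + 11492 = -85446 + 11492 = -73954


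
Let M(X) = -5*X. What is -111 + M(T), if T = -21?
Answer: -6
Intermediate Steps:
-111 + M(T) = -111 - 5*(-21) = -111 + 105 = -6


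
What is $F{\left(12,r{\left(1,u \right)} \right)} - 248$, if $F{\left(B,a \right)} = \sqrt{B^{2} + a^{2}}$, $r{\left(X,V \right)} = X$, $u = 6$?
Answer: $-248 + \sqrt{145} \approx -235.96$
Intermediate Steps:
$F{\left(12,r{\left(1,u \right)} \right)} - 248 = \sqrt{12^{2} + 1^{2}} - 248 = \sqrt{144 + 1} - 248 = \sqrt{145} - 248 = -248 + \sqrt{145}$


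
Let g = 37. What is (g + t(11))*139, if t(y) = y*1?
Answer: 6672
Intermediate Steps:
t(y) = y
(g + t(11))*139 = (37 + 11)*139 = 48*139 = 6672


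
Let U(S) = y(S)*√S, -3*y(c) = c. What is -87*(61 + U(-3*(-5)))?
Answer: -5307 + 435*√15 ≈ -3622.3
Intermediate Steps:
y(c) = -c/3
U(S) = -S^(3/2)/3 (U(S) = (-S/3)*√S = -S^(3/2)/3)
-87*(61 + U(-3*(-5))) = -87*(61 - 15*√15/3) = -87*(61 - 5*√15) = -5307 + 435*√15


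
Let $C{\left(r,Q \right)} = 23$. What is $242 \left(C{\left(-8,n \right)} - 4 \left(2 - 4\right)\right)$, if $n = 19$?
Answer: $7502$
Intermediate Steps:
$242 \left(C{\left(-8,n \right)} - 4 \left(2 - 4\right)\right) = 242 \left(23 - 4 \left(2 - 4\right)\right) = 242 \left(23 - -8\right) = 242 \left(23 + 8\right) = 242 \cdot 31 = 7502$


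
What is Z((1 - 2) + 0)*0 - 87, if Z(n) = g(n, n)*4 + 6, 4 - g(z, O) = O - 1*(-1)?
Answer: -87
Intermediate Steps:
g(z, O) = 3 - O (g(z, O) = 4 - (O - 1*(-1)) = 4 - (O + 1) = 4 - (1 + O) = 4 + (-1 - O) = 3 - O)
Z(n) = 18 - 4*n (Z(n) = (3 - n)*4 + 6 = (12 - 4*n) + 6 = 18 - 4*n)
Z((1 - 2) + 0)*0 - 87 = (18 - 4*((1 - 2) + 0))*0 - 87 = (18 - 4*(-1 + 0))*0 - 87 = (18 - 4*(-1))*0 - 87 = (18 + 4)*0 - 87 = 22*0 - 87 = 0 - 87 = -87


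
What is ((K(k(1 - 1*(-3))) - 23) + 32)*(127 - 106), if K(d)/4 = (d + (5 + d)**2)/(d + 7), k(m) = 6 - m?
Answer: 665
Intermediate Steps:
K(d) = 4*(d + (5 + d)**2)/(7 + d) (K(d) = 4*((d + (5 + d)**2)/(d + 7)) = 4*((d + (5 + d)**2)/(7 + d)) = 4*(d + (5 + d)**2)/(7 + d))
((K(k(1 - 1*(-3))) - 23) + 32)*(127 - 106) = ((4*((6 - (1 - 1*(-3))) + (5 + (6 - (1 - 1*(-3))))**2)/(7 + (6 - (1 - 1*(-3)))) - 23) + 32)*(127 - 106) = ((4*((6 - (1 + 3)) + (5 + (6 - (1 + 3)))**2)/(7 + (6 - (1 + 3))) - 23) + 32)*21 = ((4*((6 - 1*4) + (5 + (6 - 1*4))**2)/(7 + (6 - 1*4)) - 23) + 32)*21 = ((4*((6 - 4) + (5 + (6 - 4))**2)/(7 + (6 - 4)) - 23) + 32)*21 = ((4*(2 + (5 + 2)**2)/(7 + 2) - 23) + 32)*21 = ((4*(2 + 7**2)/9 - 23) + 32)*21 = ((4*(1/9)*(2 + 49) - 23) + 32)*21 = ((4*(1/9)*51 - 23) + 32)*21 = ((68/3 - 23) + 32)*21 = (-1/3 + 32)*21 = (95/3)*21 = 665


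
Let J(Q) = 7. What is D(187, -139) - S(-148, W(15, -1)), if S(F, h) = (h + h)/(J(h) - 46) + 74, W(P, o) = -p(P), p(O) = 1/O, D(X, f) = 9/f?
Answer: -6022853/81315 ≈ -74.068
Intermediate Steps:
W(P, o) = -1/P
S(F, h) = 74 - 2*h/39 (S(F, h) = (h + h)/(7 - 46) + 74 = (2*h)/(-39) + 74 = (2*h)*(-1/39) + 74 = -2*h/39 + 74 = 74 - 2*h/39)
D(187, -139) - S(-148, W(15, -1)) = 9/(-139) - (74 - (-2)/(39*15)) = 9*(-1/139) - (74 - (-2)/(39*15)) = -9/139 - (74 - 2/39*(-1/15)) = -9/139 - (74 + 2/585) = -9/139 - 1*43292/585 = -9/139 - 43292/585 = -6022853/81315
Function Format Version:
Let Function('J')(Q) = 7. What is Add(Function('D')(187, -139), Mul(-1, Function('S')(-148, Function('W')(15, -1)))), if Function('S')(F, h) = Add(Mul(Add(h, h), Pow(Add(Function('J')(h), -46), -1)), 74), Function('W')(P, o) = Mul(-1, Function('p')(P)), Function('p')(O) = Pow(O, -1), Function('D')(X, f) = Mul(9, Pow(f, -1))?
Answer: Rational(-6022853, 81315) ≈ -74.068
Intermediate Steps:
Function('W')(P, o) = Mul(-1, Pow(P, -1))
Function('S')(F, h) = Add(74, Mul(Rational(-2, 39), h)) (Function('S')(F, h) = Add(Mul(Add(h, h), Pow(Add(7, -46), -1)), 74) = Add(Mul(Mul(2, h), Pow(-39, -1)), 74) = Add(Mul(Mul(2, h), Rational(-1, 39)), 74) = Add(Mul(Rational(-2, 39), h), 74) = Add(74, Mul(Rational(-2, 39), h)))
Add(Function('D')(187, -139), Mul(-1, Function('S')(-148, Function('W')(15, -1)))) = Add(Mul(9, Pow(-139, -1)), Mul(-1, Add(74, Mul(Rational(-2, 39), Mul(-1, Pow(15, -1)))))) = Add(Mul(9, Rational(-1, 139)), Mul(-1, Add(74, Mul(Rational(-2, 39), Mul(-1, Rational(1, 15)))))) = Add(Rational(-9, 139), Mul(-1, Add(74, Mul(Rational(-2, 39), Rational(-1, 15))))) = Add(Rational(-9, 139), Mul(-1, Add(74, Rational(2, 585)))) = Add(Rational(-9, 139), Mul(-1, Rational(43292, 585))) = Add(Rational(-9, 139), Rational(-43292, 585)) = Rational(-6022853, 81315)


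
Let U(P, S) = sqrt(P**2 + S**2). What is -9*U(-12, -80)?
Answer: -36*sqrt(409) ≈ -728.05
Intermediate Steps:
-9*U(-12, -80) = -9*sqrt((-12)**2 + (-80)**2) = -9*sqrt(144 + 6400) = -36*sqrt(409)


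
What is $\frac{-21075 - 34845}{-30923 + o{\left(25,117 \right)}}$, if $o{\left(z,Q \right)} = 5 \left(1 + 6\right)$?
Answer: $\frac{2330}{1287} \approx 1.8104$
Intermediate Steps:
$o{\left(z,Q \right)} = 35$ ($o{\left(z,Q \right)} = 5 \cdot 7 = 35$)
$\frac{-21075 - 34845}{-30923 + o{\left(25,117 \right)}} = \frac{-21075 - 34845}{-30923 + 35} = - \frac{55920}{-30888} = \left(-55920\right) \left(- \frac{1}{30888}\right) = \frac{2330}{1287}$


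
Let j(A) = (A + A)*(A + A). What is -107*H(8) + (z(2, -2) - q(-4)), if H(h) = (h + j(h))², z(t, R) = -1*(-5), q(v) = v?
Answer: -7457463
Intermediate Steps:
j(A) = 4*A² (j(A) = (2*A)*(2*A) = 4*A²)
z(t, R) = 5
H(h) = (h + 4*h²)²
-107*H(8) + (z(2, -2) - q(-4)) = -107*8²*(1 + 4*8)² + (5 - 1*(-4)) = -6848*(1 + 32)² + (5 + 4) = -6848*33² + 9 = -6848*1089 + 9 = -107*69696 + 9 = -7457472 + 9 = -7457463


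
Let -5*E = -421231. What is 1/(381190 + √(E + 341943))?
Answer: 952975/363263474777 - √10654730/726526949554 ≈ 2.6189e-6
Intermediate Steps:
E = 421231/5 (E = -⅕*(-421231) = 421231/5 ≈ 84246.)
1/(381190 + √(E + 341943)) = 1/(381190 + √(421231/5 + 341943)) = 1/(381190 + √(2130946/5)) = 1/(381190 + √10654730/5)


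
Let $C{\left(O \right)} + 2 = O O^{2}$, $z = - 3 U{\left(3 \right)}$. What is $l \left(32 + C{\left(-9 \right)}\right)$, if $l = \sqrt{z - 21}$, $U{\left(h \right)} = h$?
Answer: $- 699 i \sqrt{30} \approx - 3828.6 i$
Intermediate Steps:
$z = -9$ ($z = \left(-3\right) 3 = -9$)
$C{\left(O \right)} = -2 + O^{3}$ ($C{\left(O \right)} = -2 + O O^{2} = -2 + O^{3}$)
$l = i \sqrt{30}$ ($l = \sqrt{-9 - 21} = \sqrt{-30} = i \sqrt{30} \approx 5.4772 i$)
$l \left(32 + C{\left(-9 \right)}\right) = i \sqrt{30} \left(32 + \left(-2 + \left(-9\right)^{3}\right)\right) = i \sqrt{30} \left(32 - 731\right) = i \sqrt{30} \left(-699\right) = - 699 i \sqrt{30}$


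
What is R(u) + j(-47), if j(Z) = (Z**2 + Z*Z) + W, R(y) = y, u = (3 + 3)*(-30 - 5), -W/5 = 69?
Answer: 3863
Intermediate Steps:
W = -345 (W = -5*69 = -345)
u = -210 (u = 6*(-35) = -210)
j(Z) = -345 + 2*Z**2 (j(Z) = (Z**2 + Z*Z) - 345 = (Z**2 + Z**2) - 345 = 2*Z**2 - 345 = -345 + 2*Z**2)
R(u) + j(-47) = -210 + (-345 + 2*(-47)**2) = -210 + (-345 + 2*2209) = -210 + (-345 + 4418) = -210 + 4073 = 3863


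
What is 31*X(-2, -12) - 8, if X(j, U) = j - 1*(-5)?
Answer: 85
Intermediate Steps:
X(j, U) = 5 + j (X(j, U) = j + 5 = 5 + j)
31*X(-2, -12) - 8 = 31*(5 - 2) - 8 = 31*3 - 8 = 93 - 8 = 85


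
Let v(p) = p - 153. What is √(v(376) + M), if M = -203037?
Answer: I*√202814 ≈ 450.35*I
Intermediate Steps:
v(p) = -153 + p
√(v(376) + M) = √((-153 + 376) - 203037) = √(223 - 203037) = √(-202814) = I*√202814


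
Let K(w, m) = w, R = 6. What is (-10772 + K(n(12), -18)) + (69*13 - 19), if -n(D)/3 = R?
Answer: -9912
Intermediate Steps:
n(D) = -18 (n(D) = -3*6 = -18)
(-10772 + K(n(12), -18)) + (69*13 - 19) = (-10772 - 18) + (69*13 - 19) = -10790 + (897 - 19) = -10790 + 878 = -9912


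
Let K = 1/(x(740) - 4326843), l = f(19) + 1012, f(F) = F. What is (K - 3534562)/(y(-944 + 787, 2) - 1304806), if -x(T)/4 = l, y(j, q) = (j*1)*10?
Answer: 15308071381455/5657871345592 ≈ 2.7056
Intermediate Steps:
y(j, q) = 10*j (y(j, q) = j*10 = 10*j)
l = 1031 (l = 19 + 1012 = 1031)
x(T) = -4124 (x(T) = -4*1031 = -4124)
K = -1/4330967 (K = 1/(-4124 - 4326843) = 1/(-4330967) = -1/4330967 ≈ -2.3090e-7)
(K - 3534562)/(y(-944 + 787, 2) - 1304806) = (-1/4330967 - 3534562)/(10*(-944 + 787) - 1304806) = -15308071381455/(4330967*(10*(-157) - 1304806)) = -15308071381455/(4330967*(-1570 - 1304806)) = -15308071381455/4330967/(-1306376) = -15308071381455/4330967*(-1/1306376) = 15308071381455/5657871345592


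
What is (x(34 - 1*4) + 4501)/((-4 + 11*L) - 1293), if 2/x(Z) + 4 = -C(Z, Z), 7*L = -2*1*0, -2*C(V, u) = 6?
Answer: -4499/1297 ≈ -3.4688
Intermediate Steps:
C(V, u) = -3 (C(V, u) = -½*6 = -3)
L = 0 (L = (-2*1*0)/7 = (-2*0)/7 = (⅐)*0 = 0)
x(Z) = -2 (x(Z) = 2/(-4 - 1*(-3)) = 2/(-4 + 3) = 2/(-1) = 2*(-1) = -2)
(x(34 - 1*4) + 4501)/((-4 + 11*L) - 1293) = (-2 + 4501)/((-4 + 11*0) - 1293) = 4499/((-4 + 0) - 1293) = 4499/(-4 - 1293) = 4499/(-1297) = 4499*(-1/1297) = -4499/1297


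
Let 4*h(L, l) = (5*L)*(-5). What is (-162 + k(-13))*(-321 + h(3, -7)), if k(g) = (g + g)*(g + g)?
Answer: -349263/2 ≈ -1.7463e+5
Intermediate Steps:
h(L, l) = -25*L/4 (h(L, l) = ((5*L)*(-5))/4 = (-25*L)/4 = -25*L/4)
k(g) = 4*g² (k(g) = (2*g)*(2*g) = 4*g²)
(-162 + k(-13))*(-321 + h(3, -7)) = (-162 + 4*(-13)²)*(-321 - 25/4*3) = (-162 + 4*169)*(-321 - 75/4) = (-162 + 676)*(-1359/4) = 514*(-1359/4) = -349263/2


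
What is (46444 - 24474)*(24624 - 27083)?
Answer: -54024230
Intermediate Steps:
(46444 - 24474)*(24624 - 27083) = 21970*(-2459) = -54024230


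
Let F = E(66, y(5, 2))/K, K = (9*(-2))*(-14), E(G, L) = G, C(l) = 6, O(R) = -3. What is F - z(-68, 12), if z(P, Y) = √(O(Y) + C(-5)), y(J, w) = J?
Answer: 11/42 - √3 ≈ -1.4701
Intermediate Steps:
K = 252 (K = -18*(-14) = 252)
z(P, Y) = √3 (z(P, Y) = √(-3 + 6) = √3)
F = 11/42 (F = 66/252 = 66*(1/252) = 11/42 ≈ 0.26190)
F - z(-68, 12) = 11/42 - √3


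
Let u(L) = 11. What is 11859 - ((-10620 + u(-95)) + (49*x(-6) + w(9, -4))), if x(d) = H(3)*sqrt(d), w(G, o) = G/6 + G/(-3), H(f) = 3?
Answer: 44939/2 - 147*I*sqrt(6) ≈ 22470.0 - 360.08*I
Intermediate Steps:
w(G, o) = -G/6 (w(G, o) = G*(1/6) + G*(-1/3) = G/6 - G/3 = -G/6)
x(d) = 3*sqrt(d)
11859 - ((-10620 + u(-95)) + (49*x(-6) + w(9, -4))) = 11859 - ((-10620 + 11) + (49*(3*sqrt(-6)) - 1/6*9)) = 11859 - (-10609 + (49*(3*(I*sqrt(6))) - 3/2)) = 11859 - (-10609 + (49*(3*I*sqrt(6)) - 3/2)) = 11859 - (-10609 + (147*I*sqrt(6) - 3/2)) = 11859 - (-10609 + (-3/2 + 147*I*sqrt(6))) = 11859 - (-21221/2 + 147*I*sqrt(6)) = 11859 + (21221/2 - 147*I*sqrt(6)) = 44939/2 - 147*I*sqrt(6)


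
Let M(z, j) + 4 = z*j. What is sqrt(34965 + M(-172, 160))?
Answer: sqrt(7441) ≈ 86.261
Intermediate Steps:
M(z, j) = -4 + j*z (M(z, j) = -4 + z*j = -4 + j*z)
sqrt(34965 + M(-172, 160)) = sqrt(34965 + (-4 + 160*(-172))) = sqrt(34965 + (-4 - 27520)) = sqrt(34965 - 27524) = sqrt(7441)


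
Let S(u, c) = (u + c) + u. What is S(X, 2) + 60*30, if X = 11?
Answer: 1824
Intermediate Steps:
S(u, c) = c + 2*u (S(u, c) = (c + u) + u = c + 2*u)
S(X, 2) + 60*30 = (2 + 2*11) + 60*30 = (2 + 22) + 1800 = 24 + 1800 = 1824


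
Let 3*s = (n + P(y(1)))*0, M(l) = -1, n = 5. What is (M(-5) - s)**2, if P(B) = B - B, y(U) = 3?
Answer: 1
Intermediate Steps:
P(B) = 0
s = 0 (s = ((5 + 0)*0)/3 = (5*0)/3 = (1/3)*0 = 0)
(M(-5) - s)**2 = (-1 - 1*0)**2 = (-1 + 0)**2 = (-1)**2 = 1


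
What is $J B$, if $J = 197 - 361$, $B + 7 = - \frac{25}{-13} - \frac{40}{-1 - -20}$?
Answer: $\frac{290936}{247} \approx 1177.9$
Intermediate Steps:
$B = - \frac{1774}{247}$ ($B = -7 - \left(- \frac{25}{13} + \frac{40}{-1 - -20}\right) = -7 - \left(- \frac{25}{13} + \frac{40}{-1 + 20}\right) = -7 + \left(\frac{25}{13} - \frac{40}{19}\right) = -7 - \frac{45}{247} = - \frac{1774}{247} \approx -7.1822$)
$J = -164$
$J B = \left(-164\right) \left(- \frac{1774}{247}\right) = \frac{290936}{247}$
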